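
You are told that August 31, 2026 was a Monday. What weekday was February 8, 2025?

Count forward from the earlier date (February 8, 2025) to the later (August 31, 2026):
February 2025: 28 − 8 = 20 days remain (2025 is not a leap year, so February has 28 days).
Then 17 full months totalling 518 days.
August 1–31, 2026: 31 days.
Total: 20 + 518 + 31 = 569 days.
569 mod 7 = 2, so 2 days before Monday is Saturday.

Saturday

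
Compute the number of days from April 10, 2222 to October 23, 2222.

April 2222: 30 − 10 = 20 days remain.
Then May (31), June (30), July (31), August (31), September (30): 31 + 30 + 31 + 31 + 30 = 153 days.
October 1–23, 2222: 23 days.
Total: 20 + 153 + 23 = 196 days.

196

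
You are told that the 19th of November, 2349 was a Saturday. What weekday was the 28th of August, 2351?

Day-of-year of November 19, 2349: 323.
Day-of-year of August 28, 2351: 240.
2349 has 365 days, so 365 − 323 = 42 days remain in 2349.
Full years: 2350: 365. Sum = 365.
Total: 42 + 365 + 240 = 647 days.
647 mod 7 = 3, so 3 days after Saturday is Tuesday.

Tuesday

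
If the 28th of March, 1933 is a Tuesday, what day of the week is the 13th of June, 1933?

Tuesday

March 1933: 31 − 28 = 3 days remain.
Then April (30), May (31): 30 + 31 = 61 days.
June 1–13, 1933: 13 days.
Total: 3 + 61 + 13 = 77 days.
77 is a multiple of 7, so the 13th of June, 1933 falls on the same weekday: Tuesday.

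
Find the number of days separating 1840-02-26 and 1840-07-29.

154

February 1840: 29 − 26 = 3 days remain (1840 is a leap year, so February has 29 days).
Then March (31), April (30), May (31), June (30): 31 + 30 + 31 + 30 = 122 days.
July 1–29, 1840: 29 days.
Total: 3 + 122 + 29 = 154 days.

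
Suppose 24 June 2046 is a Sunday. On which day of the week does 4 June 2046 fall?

Monday

Count forward from the earlier date (June 4, 2046) to the later (June 24, 2046):
Within June 2046: 24 − 4 = 20 days.
20 mod 7 = 6, so 6 days before Sunday is Monday.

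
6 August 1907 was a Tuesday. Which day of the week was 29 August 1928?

Wednesday

Day-of-year of August 6, 1907: 218.
Day-of-year of August 29, 1928: 242.
1907 has 365 days, so 365 − 218 = 147 days remain in 1907.
Full years 1908–1927: 15 common + 5 leap = 15×365 + 5×366 = 7305 days.
Total: 147 + 7305 + 242 = 7694 days.
7694 mod 7 = 1, so 1 day after Tuesday is Wednesday.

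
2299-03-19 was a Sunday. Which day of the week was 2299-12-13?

March 2299: 31 − 19 = 12 days remain.
Then April (30), May (31), June (30), July (31), August (31), September (30), October (31), November (30): 30 + 31 + 30 + 31 + 31 + 30 + 31 + 30 = 244 days.
December 1–13, 2299: 13 days.
Total: 12 + 244 + 13 = 269 days.
269 mod 7 = 3, so 3 days after Sunday is Wednesday.

Wednesday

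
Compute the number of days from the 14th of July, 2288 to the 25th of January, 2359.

25761

Day-of-year of July 14, 2288: 196.
Day-of-year of January 25, 2359: 25.
2288 has 366 days, so 366 − 196 = 170 days remain in 2288.
Full years 2289–2358: 54 common + 16 leap = 54×365 + 16×366 = 25566 days.
Total: 170 + 25566 + 25 = 25761 days.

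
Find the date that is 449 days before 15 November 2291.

23 August 2290

Count 449 days before November 15, 2291:
August 2290: 31 − 23 = 8 days remain.
Then 14 full months totalling 426 days.
November 1–15, 2291: 15 days.
Total: 8 + 426 + 15 = 449 days.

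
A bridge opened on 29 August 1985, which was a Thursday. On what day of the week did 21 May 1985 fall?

Count forward from the earlier date (May 21, 1985) to the later (August 29, 1985):
May 1985: 31 − 21 = 10 days remain.
Then June (30), July (31): 30 + 31 = 61 days.
August 1–29, 1985: 29 days.
Total: 10 + 61 + 29 = 100 days.
100 mod 7 = 2, so 2 days before Thursday is Tuesday.

Tuesday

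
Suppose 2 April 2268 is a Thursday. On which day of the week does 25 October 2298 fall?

Tuesday

Day-of-year of April 2, 2268: 93.
Day-of-year of October 25, 2298: 298.
2268 has 366 days, so 366 − 93 = 273 days remain in 2268.
Full years 2269–2297: 22 common + 7 leap = 22×365 + 7×366 = 10592 days.
Total: 273 + 10592 + 298 = 11163 days.
11163 mod 7 = 5, so 5 days after Thursday is Tuesday.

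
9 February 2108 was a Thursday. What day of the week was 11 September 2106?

Count forward from the earlier date (September 11, 2106) to the later (February 9, 2108):
September 2106: 30 − 11 = 19 days remain.
Then 16 full months totalling 488 days.
February 1–9, 2108: 9 days (2108 is a leap year).
Total: 19 + 488 + 9 = 516 days.
516 mod 7 = 5, so 5 days before Thursday is Saturday.

Saturday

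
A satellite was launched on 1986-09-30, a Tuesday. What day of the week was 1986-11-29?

Saturday

September 1986: 30 − 30 = 0 days remain.
Then October (31): 31 days.
November 1–29, 1986: 29 days.
Total: 0 + 31 + 29 = 60 days.
60 mod 7 = 4, so 4 days after Tuesday is Saturday.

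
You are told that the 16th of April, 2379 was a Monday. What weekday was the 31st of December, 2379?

Monday

April 2379: 30 − 16 = 14 days remain.
Then May (31), June (30), July (31), August (31), September (30), October (31), November (30): 31 + 30 + 31 + 31 + 30 + 31 + 30 = 214 days.
December 1–31, 2379: 31 days.
Total: 14 + 214 + 31 = 259 days.
259 is a multiple of 7, so the 31st of December, 2379 falls on the same weekday: Monday.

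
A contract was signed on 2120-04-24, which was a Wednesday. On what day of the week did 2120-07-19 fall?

April 2120: 30 − 24 = 6 days remain.
Then May (31), June (30): 31 + 30 = 61 days.
July 1–19, 2120: 19 days.
Total: 6 + 61 + 19 = 86 days.
86 mod 7 = 2, so 2 days after Wednesday is Friday.

Friday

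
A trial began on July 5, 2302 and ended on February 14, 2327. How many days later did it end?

Day-of-year of July 5, 2302: 186.
Day-of-year of February 14, 2327: 45.
2302 has 365 days, so 365 − 186 = 179 days remain in 2302.
Full years 2303–2326: 18 common + 6 leap = 18×365 + 6×366 = 8766 days.
Total: 179 + 8766 + 45 = 8990 days.

8990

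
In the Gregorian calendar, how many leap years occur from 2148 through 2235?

Years divisible by 4: 2148, 2152, …, 2232 — 22 in all.
Of these, 2200 is divisible by 100 but not 400, so not leap.
Leap years: 22 − 1 = 21.

21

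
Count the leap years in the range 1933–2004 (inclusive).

18

Years divisible by 4: 1936, 1940, …, 2004 — 18 in all.
2000 is divisible by 400, so still leap.
No century exceptions apply. Count: 18.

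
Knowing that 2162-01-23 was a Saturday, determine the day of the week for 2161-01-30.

Friday

Count forward from the earlier date (January 30, 2161) to the later (January 23, 2162):
January 2161: 31 − 30 = 1 day remains.
Then 11 full months totalling 334 days.
January 1–23, 2162: 23 days.
Residual: 358 days.
Total: 358 days.
358 mod 7 = 1, so 1 day before Saturday is Friday.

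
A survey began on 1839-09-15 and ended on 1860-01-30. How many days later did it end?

From September 15, 1839 to September 15, 1859: 20 years, of which 5 contain a Feb 29 — 15×365 + 5×366 = 7305 days.
September 1859: 30 − 15 = 15 days remain.
Then October (31), November (30), December (31): 31 + 30 + 31 = 92 days.
January 1–30, 1860: 30 days.
Residual: 137 days.
Total: 7442 days.

7442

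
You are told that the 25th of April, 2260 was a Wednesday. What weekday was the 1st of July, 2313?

From April 25, 2260 to April 25, 2313: 53 years, of which 12 contain a Feb 29 — 41×365 + 12×366 = 19357 days.
(2300 is not a leap year (divisible by 100 but not 400).)
April 2313: 30 − 25 = 5 days remain.
Then May (31), June (30): 31 + 30 = 61 days.
July 1, 2313: 1 day.
Residual: 67 days.
Total: 19424 days.
19424 mod 7 = 6, so 6 days after Wednesday is Tuesday.

Tuesday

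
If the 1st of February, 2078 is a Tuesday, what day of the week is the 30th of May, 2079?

February 1, 2078 → February 1, 2079: 365 days.
February 2079: 28 − 1 = 27 days remain (2079 is not a leap year, so February has 28 days).
Then March (31), April (30): 31 + 30 = 61 days.
May 1–30, 2079: 30 days.
Residual: 118 days.
Total: 483 days.
483 is a multiple of 7, so the 30th of May, 2079 falls on the same weekday: Tuesday.

Tuesday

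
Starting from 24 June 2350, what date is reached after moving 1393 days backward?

31 August 2346

Count 1393 days before June 24, 2350:
August 31, 2346 → August 31, 2347: 365 days.
August 31, 2347 → August 31, 2348: 366 days (2348 is a leap year).
August 31, 2348 → August 31, 2349: 365 days.
August 2349: 31 − 31 = 0 days remain.
Then 9 full months totalling 273 days.
June 1–24, 2350: 24 days.
Residual: 297 days.
Total: 1393 days.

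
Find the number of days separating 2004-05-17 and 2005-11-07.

May 2004: 31 − 17 = 14 days remain.
Then 17 full months totalling 518 days.
November 1–7, 2005: 7 days.
Total: 14 + 518 + 7 = 539 days.

539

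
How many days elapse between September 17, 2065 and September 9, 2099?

From September 17, 2065 to September 17, 2098: 33 years, of which 8 contain a Feb 29 — 25×365 + 8×366 = 12053 days.
September 2098: 30 − 17 = 13 days remain.
Then 11 full months totalling 335 days.
September 1–9, 2099: 9 days.
Residual: 357 days.
Total: 12410 days.

12410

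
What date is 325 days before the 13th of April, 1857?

the 23rd of May, 1856

Count 325 days before April 13, 1857:
May 1856: 31 − 23 = 8 days remain.
Then 10 full months totalling 304 days.
April 1–13, 1857: 13 days.
Total: 8 + 304 + 13 = 325 days.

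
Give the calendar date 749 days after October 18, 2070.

November 5, 2072

Count 749 days after October 18, 2070:
Day-of-year of October 18, 2070: 291.
Day-of-year of November 5, 2072: 310.
2070 has 365 days, so 365 − 291 = 74 days remain in 2070.
Full years: 2071: 365. Sum = 365.
Total: 74 + 365 + 310 = 749 days.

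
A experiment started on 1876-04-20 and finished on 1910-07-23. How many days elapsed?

From April 20, 1876 to April 20, 1910: 34 years, of which 7 contain a Feb 29 — 27×365 + 7×366 = 12417 days.
(1900 is not a leap year (divisible by 100 but not 400).)
April 1910: 30 − 20 = 10 days remain.
Then May (31), June (30): 31 + 30 = 61 days.
July 1–23, 1910: 23 days.
Residual: 94 days.
Total: 12511 days.

12511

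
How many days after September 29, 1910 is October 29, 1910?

September 1910: 30 − 29 = 1 day remains.
October 1–29, 1910: 29 days.
Total: 1 + 29 = 30 days.

30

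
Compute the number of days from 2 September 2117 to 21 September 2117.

Within September 2117: 21 − 2 = 19 days.

19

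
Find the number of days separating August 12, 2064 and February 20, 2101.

13340

From August 12, 2064 to August 12, 2100: 36 years, of which 8 contain a Feb 29 — 28×365 + 8×366 = 13148 days.
(2100 is not a leap year (divisible by 100 but not 400).)
August 2100: 31 − 12 = 19 days remain.
Then September (30), October (31), November (30), December (31), January (31): 30 + 31 + 30 + 31 + 31 = 153 days.
February 1–20, 2101: 20 days (2101 is not a leap year).
Residual: 192 days.
Total: 13340 days.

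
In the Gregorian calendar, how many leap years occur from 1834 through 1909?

18

Years divisible by 4: 1836, 1840, …, 1908 — 19 in all.
Of these, 1900 is divisible by 100 but not 400, so not leap.
Leap years: 19 − 1 = 18.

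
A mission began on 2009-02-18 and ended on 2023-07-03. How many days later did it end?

From February 18, 2009 to February 18, 2023: 14 years, of which 3 contain a Feb 29 — 11×365 + 3×366 = 5113 days.
February 2023: 28 − 18 = 10 days remain (2023 is not a leap year, so February has 28 days).
Then March (31), April (30), May (31), June (30): 31 + 30 + 31 + 30 = 122 days.
July 1–3, 2023: 3 days.
Residual: 135 days.
Total: 5248 days.

5248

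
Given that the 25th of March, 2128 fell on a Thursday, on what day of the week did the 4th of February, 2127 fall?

Count forward from the earlier date (February 4, 2127) to the later (March 25, 2128):
Day-of-year of February 4, 2127: 35.
Day-of-year of March 25, 2128: 85.
2127 has 365 days, so 365 − 35 = 330 days remain in 2127.
Total: 330 + 85 = 415 days.
415 mod 7 = 2, so 2 days before Thursday is Tuesday.

Tuesday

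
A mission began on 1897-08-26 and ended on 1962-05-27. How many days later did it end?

From August 26, 1897 to August 26, 1961: 64 years, of which 15 contain a Feb 29 — 49×365 + 15×366 = 23375 days.
(1900 is not a leap year (divisible by 100 but not 400).)
August 1961: 31 − 26 = 5 days remain.
Then September (30), October (31), November (30), December (31), January (31), February 1962 (28), March (31), April (30): 30 + 31 + 30 + 31 + 31 + 28 + 31 + 30 = 242 days.
May 1–27, 1962: 27 days.
Residual: 274 days.
Total: 23649 days.

23649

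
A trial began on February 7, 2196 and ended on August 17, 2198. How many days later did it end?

February 7, 2196 → February 7, 2197: 366 days (2196 is a leap year).
February 7, 2197 → February 7, 2198: 365 days.
February 2198: 28 − 7 = 21 days remain (2198 is not a leap year, so February has 28 days).
Then March (31), April (30), May (31), June (30), July (31): 31 + 30 + 31 + 30 + 31 = 153 days.
August 1–17, 2198: 17 days.
Residual: 191 days.
Total: 922 days.

922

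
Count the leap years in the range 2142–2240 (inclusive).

Years divisible by 4: 2144, 2148, …, 2240 — 25 in all.
Of these, 2200 is divisible by 100 but not 400, so not leap.
Leap years: 25 − 1 = 24.

24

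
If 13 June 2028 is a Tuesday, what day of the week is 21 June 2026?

Count forward from the earlier date (June 21, 2026) to the later (June 13, 2028):
June 2026: 30 − 21 = 9 days remain.
Then 23 full months totalling 701 days.
June 1–13, 2028: 13 days.
Total: 9 + 701 + 13 = 723 days.
723 mod 7 = 2, so 2 days before Tuesday is Sunday.

Sunday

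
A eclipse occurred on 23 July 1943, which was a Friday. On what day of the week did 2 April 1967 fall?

Sunday

From July 23, 1943 to July 23, 1966: 23 years, of which 6 contain a Feb 29 — 17×365 + 6×366 = 8401 days.
July 1966: 31 − 23 = 8 days remain.
Then August (31), September (30), October (31), November (30), December (31), January (31), February 1967 (28), March (31): 31 + 30 + 31 + 30 + 31 + 31 + 28 + 31 = 243 days.
April 1–2, 1967: 2 days.
Residual: 253 days.
Total: 8654 days.
8654 mod 7 = 2, so 2 days after Friday is Sunday.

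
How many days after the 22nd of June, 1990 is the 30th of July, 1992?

769

June 1990: 30 − 22 = 8 days remain.
Then 24 full months totalling 731 days.
July 1–30, 1992: 30 days.
Total: 8 + 731 + 30 = 769 days.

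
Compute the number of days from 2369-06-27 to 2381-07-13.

Day-of-year of June 27, 2369: 178.
Day-of-year of July 13, 2381: 194.
2369 has 365 days, so 365 − 178 = 187 days remain in 2369.
Full years 2370–2380: 8 common + 3 leap = 8×365 + 3×366 = 4018 days.
Total: 187 + 4018 + 194 = 4399 days.

4399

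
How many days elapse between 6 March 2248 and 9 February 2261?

Day-of-year of March 6, 2248: 66.
Day-of-year of February 9, 2261: 40.
2248 has 366 days, so 366 − 66 = 300 days remain in 2248.
Full years 2249–2260: 9 common + 3 leap = 9×365 + 3×366 = 4383 days.
Total: 300 + 4383 + 40 = 4723 days.

4723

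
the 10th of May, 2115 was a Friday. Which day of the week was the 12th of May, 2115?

Within May 2115: 12 − 10 = 2 days.
2 mod 7 = 2, so 2 days after Friday is Sunday.

Sunday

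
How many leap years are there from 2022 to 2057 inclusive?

Years divisible by 4 in [2022, 2057]: 2024, 2028, 2032, 2036, 2040, 2044, 2048, 2052, 2056.
No century exceptions apply. Count: 9.

9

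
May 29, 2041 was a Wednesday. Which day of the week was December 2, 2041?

Monday

May 2041: 31 − 29 = 2 days remain.
Then June (30), July (31), August (31), September (30), October (31), November (30): 30 + 31 + 31 + 30 + 31 + 30 = 183 days.
December 1–2, 2041: 2 days.
Total: 2 + 183 + 2 = 187 days.
187 mod 7 = 5, so 5 days after Wednesday is Monday.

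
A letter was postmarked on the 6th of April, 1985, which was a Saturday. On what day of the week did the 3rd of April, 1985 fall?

Wednesday

Count forward from the earlier date (April 3, 1985) to the later (April 6, 1985):
Within April 1985: 6 − 3 = 3 days.
3 mod 7 = 3, so 3 days before Saturday is Wednesday.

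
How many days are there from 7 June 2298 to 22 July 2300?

June 2298: 30 − 7 = 23 days remain.
Then 24 full months totalling 730 days.
July 1–22, 2300: 22 days.
Total: 23 + 730 + 22 = 775 days.

775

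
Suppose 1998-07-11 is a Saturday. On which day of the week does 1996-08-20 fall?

Count forward from the earlier date (August 20, 1996) to the later (July 11, 1998):
Day-of-year of August 20, 1996: 233.
Day-of-year of July 11, 1998: 192.
1996 has 366 days, so 366 − 233 = 133 days remain in 1996.
Full years: 1997: 365. Sum = 365.
Total: 133 + 365 + 192 = 690 days.
690 mod 7 = 4, so 4 days before Saturday is Tuesday.

Tuesday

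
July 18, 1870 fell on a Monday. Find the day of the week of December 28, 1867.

Saturday

Count forward from the earlier date (December 28, 1867) to the later (July 18, 1870):
Day-of-year of December 28, 1867: 362.
Day-of-year of July 18, 1870: 199.
1867 has 365 days, so 365 − 362 = 3 days remain in 1867.
Full years: 1868: 366; 1869: 365. Sum = 731.
Total: 3 + 731 + 199 = 933 days.
933 mod 7 = 2, so 2 days before Monday is Saturday.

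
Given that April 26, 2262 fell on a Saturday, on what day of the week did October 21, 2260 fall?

Count forward from the earlier date (October 21, 2260) to the later (April 26, 2262):
October 21, 2260 → October 21, 2261: 365 days.
October 2261: 31 − 21 = 10 days remain.
Then November (30), December (31), January (31), February 2262 (28), March (31): 30 + 31 + 31 + 28 + 31 = 151 days.
April 1–26, 2262: 26 days.
Residual: 187 days.
Total: 552 days.
552 mod 7 = 6, so 6 days before Saturday is Sunday.

Sunday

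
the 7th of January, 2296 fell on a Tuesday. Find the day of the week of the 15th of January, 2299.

Sunday

Day-of-year of January 7, 2296: 7.
Day-of-year of January 15, 2299: 15.
2296 has 366 days, so 366 − 7 = 359 days remain in 2296.
Full years: 2297: 365; 2298: 365. Sum = 730.
Total: 359 + 730 + 15 = 1104 days.
1104 mod 7 = 5, so 5 days after Tuesday is Sunday.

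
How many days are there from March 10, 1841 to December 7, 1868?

Day-of-year of March 10, 1841: 69.
Day-of-year of December 7, 1868: 342.
1841 has 365 days, so 365 − 69 = 296 days remain in 1841.
Full years 1842–1867: 20 common + 6 leap = 20×365 + 6×366 = 9496 days.
Total: 296 + 9496 + 342 = 10134 days.

10134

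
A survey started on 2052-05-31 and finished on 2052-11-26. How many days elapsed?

May 2052: 31 − 31 = 0 days remain.
Then June (30), July (31), August (31), September (30), October (31): 30 + 31 + 31 + 30 + 31 = 153 days.
November 1–26, 2052: 26 days.
Total: 0 + 153 + 26 = 179 days.

179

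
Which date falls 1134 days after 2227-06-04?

2230-07-12

Count 1134 days after June 4, 2227:
Day-of-year of June 4, 2227: 155.
Day-of-year of July 12, 2230: 193.
2227 has 365 days, so 365 − 155 = 210 days remain in 2227.
Full years: 2228: 366; 2229: 365. Sum = 731.
Total: 210 + 731 + 193 = 1134 days.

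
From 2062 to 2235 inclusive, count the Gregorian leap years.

41

Years divisible by 4: 2064, 2068, …, 2232 — 43 in all.
Of these, 2100, 2200 are divisible by 100 but not 400, so not leap.
Leap years: 43 − 2 = 41.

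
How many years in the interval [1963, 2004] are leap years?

11

Years divisible by 4 in [1963, 2004]: 1964, 1968, 1972, 1976, 1980, 1984, 1988, 1992, 1996, 2000, 2004.
2000 is divisible by 400, so still leap.
No century exceptions apply. Count: 11.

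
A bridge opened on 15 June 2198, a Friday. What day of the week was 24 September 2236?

From June 15, 2198 to June 15, 2236: 38 years, of which 9 contain a Feb 29 — 29×365 + 9×366 = 13879 days.
(2200 is not a leap year (divisible by 100 but not 400).)
June 2236: 30 − 15 = 15 days remain.
Then July (31), August (31): 31 + 31 = 62 days.
September 1–24, 2236: 24 days.
Residual: 101 days.
Total: 13980 days.
13980 mod 7 = 1, so 1 day after Friday is Saturday.

Saturday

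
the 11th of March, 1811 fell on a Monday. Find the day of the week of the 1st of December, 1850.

Sunday

From March 11, 1811 to March 11, 1850: 39 years, of which 10 contain a Feb 29 — 29×365 + 10×366 = 14245 days.
March 1850: 31 − 11 = 20 days remain.
Then April (30), May (31), June (30), July (31), August (31), September (30), October (31), November (30): 30 + 31 + 30 + 31 + 31 + 30 + 31 + 30 = 244 days.
December 1, 1850: 1 day.
Residual: 265 days.
Total: 14510 days.
14510 mod 7 = 6, so 6 days after Monday is Sunday.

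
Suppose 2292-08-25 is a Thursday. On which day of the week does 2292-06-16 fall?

Count forward from the earlier date (June 16, 2292) to the later (August 25, 2292):
June 2292: 30 − 16 = 14 days remain.
Then July (31): 31 days.
August 1–25, 2292: 25 days.
Total: 14 + 31 + 25 = 70 days.
70 is a multiple of 7, so 2292-06-16 falls on the same weekday: Thursday.

Thursday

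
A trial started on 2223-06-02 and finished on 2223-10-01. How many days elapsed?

121

June 2223: 30 − 2 = 28 days remain.
Then July (31), August (31), September (30): 31 + 31 + 30 = 92 days.
October 1, 2223: 1 day.
Total: 28 + 92 + 1 = 121 days.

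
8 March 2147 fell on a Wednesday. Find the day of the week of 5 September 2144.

Saturday

Count forward from the earlier date (September 5, 2144) to the later (March 8, 2147):
Day-of-year of September 5, 2144: 249.
Day-of-year of March 8, 2147: 67.
2144 has 366 days, so 366 − 249 = 117 days remain in 2144.
Full years: 2145: 365; 2146: 365. Sum = 730.
Total: 117 + 730 + 67 = 914 days.
914 mod 7 = 4, so 4 days before Wednesday is Saturday.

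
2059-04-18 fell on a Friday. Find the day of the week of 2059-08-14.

Thursday

April 2059: 30 − 18 = 12 days remain.
Then May (31), June (30), July (31): 31 + 30 + 31 = 92 days.
August 1–14, 2059: 14 days.
Total: 12 + 92 + 14 = 118 days.
118 mod 7 = 6, so 6 days after Friday is Thursday.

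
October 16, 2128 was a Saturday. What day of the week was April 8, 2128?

Count forward from the earlier date (April 8, 2128) to the later (October 16, 2128):
April 2128: 30 − 8 = 22 days remain.
Then May (31), June (30), July (31), August (31), September (30): 31 + 30 + 31 + 31 + 30 = 153 days.
October 1–16, 2128: 16 days.
Total: 22 + 153 + 16 = 191 days.
191 mod 7 = 2, so 2 days before Saturday is Thursday.

Thursday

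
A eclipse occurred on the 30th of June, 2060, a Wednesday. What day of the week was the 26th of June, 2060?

Count forward from the earlier date (June 26, 2060) to the later (June 30, 2060):
Within June 2060: 30 − 26 = 4 days.
4 mod 7 = 4, so 4 days before Wednesday is Saturday.

Saturday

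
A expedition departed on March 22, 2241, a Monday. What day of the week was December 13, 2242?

Tuesday

March 2241: 31 − 22 = 9 days remain.
Then 20 full months totalling 609 days.
December 1–13, 2242: 13 days.
Total: 9 + 609 + 13 = 631 days.
631 mod 7 = 1, so 1 day after Monday is Tuesday.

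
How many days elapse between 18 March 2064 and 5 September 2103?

Day-of-year of March 18, 2064: 78.
Day-of-year of September 5, 2103: 248.
2064 has 366 days, so 366 − 78 = 288 days remain in 2064.
Full years 2065–2102: 30 common + 8 leap = 30×365 + 8×366 = 13878 days.
Total: 288 + 13878 + 248 = 14414 days.

14414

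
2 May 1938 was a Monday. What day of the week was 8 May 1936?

Count forward from the earlier date (May 8, 1936) to the later (May 2, 1938):
May 8, 1936 → May 8, 1937: 365 days.
May 1937: 31 − 8 = 23 days remain.
Then 11 full months totalling 334 days.
May 1–2, 1938: 2 days.
Residual: 359 days.
Total: 724 days.
724 mod 7 = 3, so 3 days before Monday is Friday.

Friday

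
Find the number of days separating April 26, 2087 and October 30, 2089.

April 26, 2087 → April 26, 2088: 366 days (2088 is a leap year).
April 26, 2088 → April 26, 2089: 365 days.
April 2089: 30 − 26 = 4 days remain.
Then May (31), June (30), July (31), August (31), September (30): 31 + 30 + 31 + 31 + 30 = 153 days.
October 1–30, 2089: 30 days.
Residual: 187 days.
Total: 918 days.

918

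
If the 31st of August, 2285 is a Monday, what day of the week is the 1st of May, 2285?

Count forward from the earlier date (May 1, 2285) to the later (August 31, 2285):
May 2285: 31 − 1 = 30 days remain.
Then June (30), July (31): 30 + 31 = 61 days.
August 1–31, 2285: 31 days.
Total: 30 + 61 + 31 = 122 days.
122 mod 7 = 3, so 3 days before Monday is Friday.

Friday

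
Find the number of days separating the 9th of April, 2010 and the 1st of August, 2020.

From April 9, 2010 to April 9, 2020: 10 years, of which 3 contain a Feb 29 — 7×365 + 3×366 = 3653 days.
April 2020: 30 − 9 = 21 days remain.
Then May (31), June (30), July (31): 31 + 30 + 31 = 92 days.
August 1, 2020: 1 day.
Residual: 114 days.
Total: 3767 days.

3767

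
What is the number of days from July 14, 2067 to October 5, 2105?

Day-of-year of July 14, 2067: 195.
Day-of-year of October 5, 2105: 278.
2067 has 365 days, so 365 − 195 = 170 days remain in 2067.
Full years 2068–2104: 28 common + 9 leap = 28×365 + 9×366 = 13514 days.
Total: 170 + 13514 + 278 = 13962 days.

13962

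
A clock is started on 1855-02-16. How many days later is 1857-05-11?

815

Day-of-year of February 16, 1855: 47.
Day-of-year of May 11, 1857: 131.
1855 has 365 days, so 365 − 47 = 318 days remain in 1855.
Full years: 1856: 366. Sum = 366.
Total: 318 + 366 + 131 = 815 days.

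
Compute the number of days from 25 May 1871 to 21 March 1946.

27328

From May 25, 1871 to May 25, 1945: 74 years, of which 18 contain a Feb 29 — 56×365 + 18×366 = 27028 days.
(1900 is not a leap year (divisible by 100 but not 400).)
May 1945: 31 − 25 = 6 days remain.
Then 9 full months totalling 273 days.
March 1–21, 1946: 21 days.
Residual: 300 days.
Total: 27328 days.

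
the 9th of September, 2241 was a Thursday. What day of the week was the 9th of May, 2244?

Thursday

Day-of-year of September 9, 2241: 252.
Day-of-year of May 9, 2244: 130.
2241 has 365 days, so 365 − 252 = 113 days remain in 2241.
Full years: 2242: 365; 2243: 365. Sum = 730.
Total: 113 + 730 + 130 = 973 days.
973 is a multiple of 7, so the 9th of May, 2244 falls on the same weekday: Thursday.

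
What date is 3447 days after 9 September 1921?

16 February 1931

Count 3447 days after September 9, 1921:
From September 9, 1921 to September 9, 1930: 9 years, of which 2 contain a Feb 29 — 7×365 + 2×366 = 3287 days.
September 1930: 30 − 9 = 21 days remain.
Then October (31), November (30), December (31), January (31): 31 + 30 + 31 + 31 = 123 days.
February 1–16, 1931: 16 days (1931 is not a leap year).
Residual: 160 days.
Total: 3447 days.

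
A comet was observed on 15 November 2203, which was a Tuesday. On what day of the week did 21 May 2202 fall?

Count forward from the earlier date (May 21, 2202) to the later (November 15, 2203):
May 21, 2202 → May 21, 2203: 365 days.
May 2203: 31 − 21 = 10 days remain.
Then June (30), July (31), August (31), September (30), October (31): 30 + 31 + 31 + 30 + 31 = 153 days.
November 1–15, 2203: 15 days.
Residual: 178 days.
Total: 543 days.
543 mod 7 = 4, so 4 days before Tuesday is Friday.

Friday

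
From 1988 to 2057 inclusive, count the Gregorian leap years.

18

Years divisible by 4: 1988, 1992, …, 2056 — 18 in all.
2000 is divisible by 400, so still leap.
No century exceptions apply. Count: 18.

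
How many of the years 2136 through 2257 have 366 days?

30

Years divisible by 4: 2136, 2140, …, 2256 — 31 in all.
Of these, 2200 is divisible by 100 but not 400, so not leap.
Leap years: 31 − 1 = 30.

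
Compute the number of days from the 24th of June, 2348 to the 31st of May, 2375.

From June 24, 2348 to June 24, 2374: 26 years, of which 6 contain a Feb 29 — 20×365 + 6×366 = 9496 days.
June 2374: 30 − 24 = 6 days remain.
Then 10 full months totalling 304 days.
May 1–31, 2375: 31 days.
Residual: 341 days.
Total: 9837 days.

9837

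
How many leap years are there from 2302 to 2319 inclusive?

4

Years divisible by 4 in [2302, 2319]: 2304, 2308, 2312, 2316.
No century exceptions apply. Count: 4.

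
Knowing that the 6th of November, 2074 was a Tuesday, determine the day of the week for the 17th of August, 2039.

Wednesday

Count forward from the earlier date (August 17, 2039) to the later (November 6, 2074):
From August 17, 2039 to August 17, 2074: 35 years, of which 9 contain a Feb 29 — 26×365 + 9×366 = 12784 days.
August 2074: 31 − 17 = 14 days remain.
Then September (30), October (31): 30 + 31 = 61 days.
November 1–6, 2074: 6 days.
Residual: 81 days.
Total: 12865 days.
12865 mod 7 = 6, so 6 days before Tuesday is Wednesday.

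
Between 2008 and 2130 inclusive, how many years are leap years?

30

Years divisible by 4: 2008, 2012, …, 2128 — 31 in all.
Of these, 2100 is divisible by 100 but not 400, so not leap.
Leap years: 31 − 1 = 30.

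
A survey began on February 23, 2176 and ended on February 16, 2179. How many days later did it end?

February 23, 2176 → February 23, 2177: 366 days (2176 is a leap year).
February 23, 2177 → February 23, 2178: 365 days.
February 2178: 28 − 23 = 5 days remain (2178 is not a leap year, so February has 28 days).
Then 11 full months totalling 337 days.
February 1–16, 2179: 16 days (2179 is not a leap year).
Residual: 358 days.
Total: 1089 days.

1089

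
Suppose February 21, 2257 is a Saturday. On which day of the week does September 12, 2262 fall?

Friday

Day-of-year of February 21, 2257: 52.
Day-of-year of September 12, 2262: 255.
2257 has 365 days, so 365 − 52 = 313 days remain in 2257.
Full years: 2258: 365; 2259: 365; 2260: 366; 2261: 365. Sum = 1461.
Total: 313 + 1461 + 255 = 2029 days.
2029 mod 7 = 6, so 6 days after Saturday is Friday.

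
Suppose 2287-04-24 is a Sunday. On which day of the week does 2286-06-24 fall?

Thursday

Count forward from the earlier date (June 24, 2286) to the later (April 24, 2287):
Day-of-year of June 24, 2286: 175.
Day-of-year of April 24, 2287: 114.
2286 has 365 days, so 365 − 175 = 190 days remain in 2286.
Total: 190 + 114 = 304 days.
304 mod 7 = 3, so 3 days before Sunday is Thursday.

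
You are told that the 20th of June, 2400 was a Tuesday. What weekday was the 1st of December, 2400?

Friday

June 2400: 30 − 20 = 10 days remain.
Then July (31), August (31), September (30), October (31), November (30): 31 + 31 + 30 + 31 + 30 = 153 days.
December 1, 2400: 1 day.
Total: 10 + 153 + 1 = 164 days.
164 mod 7 = 3, so 3 days after Tuesday is Friday.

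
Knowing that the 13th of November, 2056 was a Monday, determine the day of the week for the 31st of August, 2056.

Thursday

Count forward from the earlier date (August 31, 2056) to the later (November 13, 2056):
August 2056: 31 − 31 = 0 days remain.
Then September (30), October (31): 30 + 31 = 61 days.
November 1–13, 2056: 13 days.
Total: 0 + 61 + 13 = 74 days.
74 mod 7 = 4, so 4 days before Monday is Thursday.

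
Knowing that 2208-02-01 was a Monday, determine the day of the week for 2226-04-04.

Tuesday

Day-of-year of February 1, 2208: 32.
Day-of-year of April 4, 2226: 94.
2208 has 366 days, so 366 − 32 = 334 days remain in 2208.
Full years 2209–2225: 13 common + 4 leap = 13×365 + 4×366 = 6209 days.
Total: 334 + 6209 + 94 = 6637 days.
6637 mod 7 = 1, so 1 day after Monday is Tuesday.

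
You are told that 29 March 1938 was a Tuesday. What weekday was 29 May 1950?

Monday

Day-of-year of March 29, 1938: 88.
Day-of-year of May 29, 1950: 149.
1938 has 365 days, so 365 − 88 = 277 days remain in 1938.
Full years 1939–1949: 8 common + 3 leap = 8×365 + 3×366 = 4018 days.
Total: 277 + 4018 + 149 = 4444 days.
4444 mod 7 = 6, so 6 days after Tuesday is Monday.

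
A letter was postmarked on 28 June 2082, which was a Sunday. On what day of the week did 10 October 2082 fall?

Saturday

June 2082: 30 − 28 = 2 days remain.
Then July (31), August (31), September (30): 31 + 31 + 30 = 92 days.
October 1–10, 2082: 10 days.
Total: 2 + 92 + 10 = 104 days.
104 mod 7 = 6, so 6 days after Sunday is Saturday.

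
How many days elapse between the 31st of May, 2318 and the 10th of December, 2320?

Day-of-year of May 31, 2318: 151.
Day-of-year of December 10, 2320: 345.
2318 has 365 days, so 365 − 151 = 214 days remain in 2318.
Full years: 2319: 365. Sum = 365.
Total: 214 + 365 + 345 = 924 days.

924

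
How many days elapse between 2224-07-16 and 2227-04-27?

July 16, 2224 → July 16, 2225: 365 days.
July 16, 2225 → July 16, 2226: 365 days.
July 2226: 31 − 16 = 15 days remain.
Then August (31), September (30), October (31), November (30), December (31), January (31), February 2227 (28), March (31): 31 + 30 + 31 + 30 + 31 + 31 + 28 + 31 = 243 days.
April 1–27, 2227: 27 days.
Residual: 285 days.
Total: 1015 days.

1015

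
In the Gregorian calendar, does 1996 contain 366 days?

1996 is a leap year.

Yes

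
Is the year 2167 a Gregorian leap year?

2167 is not a leap year.

No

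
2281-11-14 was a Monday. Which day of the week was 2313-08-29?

From November 14, 2281 to November 14, 2312: 31 years, of which 7 contain a Feb 29 — 24×365 + 7×366 = 11322 days.
(2300 is not a leap year (divisible by 100 but not 400).)
November 2312: 30 − 14 = 16 days remain.
Then December (31), January (31), February 2313 (28), March (31), April (30), May (31), June (30), July (31): 31 + 31 + 28 + 31 + 30 + 31 + 30 + 31 = 243 days.
August 1–29, 2313: 29 days.
Residual: 288 days.
Total: 11610 days.
11610 mod 7 = 4, so 4 days after Monday is Friday.

Friday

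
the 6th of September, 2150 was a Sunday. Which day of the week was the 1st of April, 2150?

Wednesday

Count forward from the earlier date (April 1, 2150) to the later (September 6, 2150):
April 2150: 30 − 1 = 29 days remain.
Then May (31), June (30), July (31), August (31): 31 + 30 + 31 + 31 = 123 days.
September 1–6, 2150: 6 days.
Total: 29 + 123 + 6 = 158 days.
158 mod 7 = 4, so 4 days before Sunday is Wednesday.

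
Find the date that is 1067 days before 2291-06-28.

2288-07-26

Count 1067 days before June 28, 2291:
Day-of-year of July 26, 2288: 208.
Day-of-year of June 28, 2291: 179.
2288 has 366 days, so 366 − 208 = 158 days remain in 2288.
Full years: 2289: 365; 2290: 365. Sum = 730.
Total: 158 + 730 + 179 = 1067 days.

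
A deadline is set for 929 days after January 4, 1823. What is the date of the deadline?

July 21, 1825

Count 929 days after January 4, 1823:
January 4, 1823 → January 4, 1824: 365 days.
January 4, 1824 → January 4, 1825: 366 days (1824 is a leap year).
January 1825: 31 − 4 = 27 days remain.
Then February 1825 (28), March (31), April (30), May (31), June (30): 28 + 31 + 30 + 31 + 30 = 150 days.
July 1–21, 1825: 21 days.
Residual: 198 days.
Total: 929 days.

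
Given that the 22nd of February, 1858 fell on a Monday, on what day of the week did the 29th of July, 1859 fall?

February 1858: 28 − 22 = 6 days remain (1858 is not a leap year, so February has 28 days).
Then 16 full months totalling 487 days.
July 1–29, 1859: 29 days.
Total: 6 + 487 + 29 = 522 days.
522 mod 7 = 4, so 4 days after Monday is Friday.

Friday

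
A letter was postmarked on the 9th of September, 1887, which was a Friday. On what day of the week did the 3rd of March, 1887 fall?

Count forward from the earlier date (March 3, 1887) to the later (September 9, 1887):
March 1887: 31 − 3 = 28 days remain.
Then April (30), May (31), June (30), July (31), August (31): 30 + 31 + 30 + 31 + 31 = 153 days.
September 1–9, 1887: 9 days.
Total: 28 + 153 + 9 = 190 days.
190 mod 7 = 1, so 1 day before Friday is Thursday.

Thursday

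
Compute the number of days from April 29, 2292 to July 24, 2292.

April 2292: 30 − 29 = 1 day remains.
Then May (31), June (30): 31 + 30 = 61 days.
July 1–24, 2292: 24 days.
Total: 1 + 61 + 24 = 86 days.

86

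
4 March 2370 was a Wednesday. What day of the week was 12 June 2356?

Tuesday

Count forward from the earlier date (June 12, 2356) to the later (March 4, 2370):
From June 12, 2356 to June 12, 2369: 13 years, of which 3 contain a Feb 29 — 10×365 + 3×366 = 4748 days.
June 2369: 30 − 12 = 18 days remain.
Then July (31), August (31), September (30), October (31), November (30), December (31), January (31), February 2370 (28): 31 + 31 + 30 + 31 + 30 + 31 + 31 + 28 = 243 days.
March 1–4, 2370: 4 days.
Residual: 265 days.
Total: 5013 days.
5013 mod 7 = 1, so 1 day before Wednesday is Tuesday.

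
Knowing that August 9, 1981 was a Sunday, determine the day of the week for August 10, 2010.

Day-of-year of August 9, 1981: 221.
Day-of-year of August 10, 2010: 222.
1981 has 365 days, so 365 − 221 = 144 days remain in 1981.
Full years 1982–2009: 21 common + 7 leap = 21×365 + 7×366 = 10227 days.
Total: 144 + 10227 + 222 = 10593 days.
10593 mod 7 = 2, so 2 days after Sunday is Tuesday.

Tuesday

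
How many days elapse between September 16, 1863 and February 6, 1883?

7083

Day-of-year of September 16, 1863: 259.
Day-of-year of February 6, 1883: 37.
1863 has 365 days, so 365 − 259 = 106 days remain in 1863.
Full years 1864–1882: 14 common + 5 leap = 14×365 + 5×366 = 6940 days.
Total: 106 + 6940 + 37 = 7083 days.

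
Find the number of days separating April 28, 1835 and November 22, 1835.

April 1835: 30 − 28 = 2 days remain.
Then May (31), June (30), July (31), August (31), September (30), October (31): 31 + 30 + 31 + 31 + 30 + 31 = 184 days.
November 1–22, 1835: 22 days.
Total: 2 + 184 + 22 = 208 days.

208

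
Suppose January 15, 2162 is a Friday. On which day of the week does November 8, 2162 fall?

January 2162: 31 − 15 = 16 days remain.
Then 9 full months totalling 273 days.
November 1–8, 2162: 8 days.
Total: 16 + 273 + 8 = 297 days.
297 mod 7 = 3, so 3 days after Friday is Monday.

Monday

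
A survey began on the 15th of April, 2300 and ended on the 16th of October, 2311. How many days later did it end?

From April 15, 2300 to April 15, 2311: 11 years, of which 2 contain a Feb 29 — 9×365 + 2×366 = 4017 days.
April 2311: 30 − 15 = 15 days remain.
Then May (31), June (30), July (31), August (31), September (30): 31 + 30 + 31 + 31 + 30 = 153 days.
October 1–16, 2311: 16 days.
Residual: 184 days.
Total: 4201 days.

4201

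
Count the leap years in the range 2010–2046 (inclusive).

Years divisible by 4 in [2010, 2046]: 2012, 2016, 2020, 2024, 2028, 2032, 2036, 2040, 2044.
No century exceptions apply. Count: 9.

9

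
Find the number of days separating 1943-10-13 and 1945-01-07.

452

October 13, 1943 → October 13, 1944: 366 days (1944 is a leap year).
October 1944: 31 − 13 = 18 days remain.
Then November (30), December (31): 30 + 31 = 61 days.
January 1–7, 1945: 7 days.
Residual: 86 days.
Total: 452 days.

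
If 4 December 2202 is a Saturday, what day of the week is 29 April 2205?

Monday

December 4, 2202 → December 4, 2203: 365 days.
December 4, 2203 → December 4, 2204: 366 days (2204 is a leap year).
December 2204: 31 − 4 = 27 days remain.
Then January (31), February 2205 (28), March (31): 31 + 28 + 31 = 90 days.
April 1–29, 2205: 29 days.
Residual: 146 days.
Total: 877 days.
877 mod 7 = 2, so 2 days after Saturday is Monday.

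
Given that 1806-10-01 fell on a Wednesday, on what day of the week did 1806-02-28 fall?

Friday

Count forward from the earlier date (February 28, 1806) to the later (October 1, 1806):
February 1806: 28 − 28 = 0 days remain (1806 is not a leap year, so February has 28 days).
Then March (31), April (30), May (31), June (30), July (31), August (31), September (30): 31 + 30 + 31 + 30 + 31 + 31 + 30 = 214 days.
October 1, 1806: 1 day.
Total: 0 + 214 + 1 = 215 days.
215 mod 7 = 5, so 5 days before Wednesday is Friday.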